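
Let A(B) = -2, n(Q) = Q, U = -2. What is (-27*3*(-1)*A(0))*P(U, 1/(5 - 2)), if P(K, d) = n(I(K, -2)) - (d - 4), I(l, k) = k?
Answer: -270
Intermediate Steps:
P(K, d) = 2 - d (P(K, d) = -2 - (d - 4) = -2 - (-4 + d) = -2 + (4 - d) = 2 - d)
(-27*3*(-1)*A(0))*P(U, 1/(5 - 2)) = (-27*3*(-1)*(-2))*(2 - 1/(5 - 2)) = (-(-81)*(-2))*(2 - 1/3) = (-27*6)*(2 - 1*⅓) = -162*(2 - ⅓) = -162*5/3 = -270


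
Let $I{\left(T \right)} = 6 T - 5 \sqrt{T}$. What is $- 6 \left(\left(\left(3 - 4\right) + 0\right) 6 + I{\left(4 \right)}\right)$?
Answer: $-48$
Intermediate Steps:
$I{\left(T \right)} = - 5 \sqrt{T} + 6 T$
$- 6 \left(\left(\left(3 - 4\right) + 0\right) 6 + I{\left(4 \right)}\right) = - 6 \left(\left(\left(3 - 4\right) + 0\right) 6 + \left(- 5 \sqrt{4} + 6 \cdot 4\right)\right) = - 6 \left(\left(\left(3 - 4\right) + 0\right) 6 + \left(\left(-5\right) 2 + 24\right)\right) = - 6 \left(\left(-1 + 0\right) 6 + \left(-10 + 24\right)\right) = - 6 \left(\left(-1\right) 6 + 14\right) = - 6 \left(-6 + 14\right) = \left(-6\right) 8 = -48$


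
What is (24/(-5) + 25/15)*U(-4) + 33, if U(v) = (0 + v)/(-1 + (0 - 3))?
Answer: 448/15 ≈ 29.867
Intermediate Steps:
U(v) = -v/4 (U(v) = v/(-1 - 3) = v/(-4) = v*(-¼) = -v/4)
(24/(-5) + 25/15)*U(-4) + 33 = (24/(-5) + 25/15)*(-¼*(-4)) + 33 = (24*(-⅕) + 25*(1/15))*1 + 33 = (-24/5 + 5/3)*1 + 33 = -47/15*1 + 33 = -47/15 + 33 = 448/15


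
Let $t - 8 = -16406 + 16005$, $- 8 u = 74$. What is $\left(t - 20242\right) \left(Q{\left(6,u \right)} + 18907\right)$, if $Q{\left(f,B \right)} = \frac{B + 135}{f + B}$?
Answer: $- \frac{5061517880}{13} \approx -3.8935 \cdot 10^{8}$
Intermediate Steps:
$u = - \frac{37}{4}$ ($u = \left(- \frac{1}{8}\right) 74 = - \frac{37}{4} \approx -9.25$)
$t = -393$ ($t = 8 + \left(-16406 + 16005\right) = 8 - 401 = -393$)
$Q{\left(f,B \right)} = \frac{135 + B}{B + f}$
$\left(t - 20242\right) \left(Q{\left(6,u \right)} + 18907\right) = \left(-393 - 20242\right) \left(\frac{135 - \frac{37}{4}}{- \frac{37}{4} + 6} + 18907\right) = - 20635 \left(\frac{1}{- \frac{13}{4}} \cdot \frac{503}{4} + 18907\right) = - 20635 \left(\left(- \frac{4}{13}\right) \frac{503}{4} + 18907\right) = - 20635 \left(- \frac{503}{13} + 18907\right) = \left(-20635\right) \frac{245288}{13} = - \frac{5061517880}{13}$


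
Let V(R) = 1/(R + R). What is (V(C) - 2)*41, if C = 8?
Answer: -1271/16 ≈ -79.438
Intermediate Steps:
V(R) = 1/(2*R)
(V(C) - 2)*41 = ((½)/8 - 2)*41 = ((½)*(⅛) - 2)*41 = (1/16 - 2)*41 = -31/16*41 = -1271/16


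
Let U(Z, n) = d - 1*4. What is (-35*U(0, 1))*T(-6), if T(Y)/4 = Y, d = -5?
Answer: -7560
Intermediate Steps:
T(Y) = 4*Y
U(Z, n) = -9 (U(Z, n) = -5 - 1*4 = -5 - 4 = -9)
(-35*U(0, 1))*T(-6) = (-35*(-9))*(4*(-6)) = 315*(-24) = -7560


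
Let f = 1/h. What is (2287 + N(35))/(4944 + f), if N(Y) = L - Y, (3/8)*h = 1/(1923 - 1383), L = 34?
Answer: 1524/3431 ≈ 0.44419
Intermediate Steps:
h = 2/405 (h = 8/(3*(1923 - 1383)) = (8/3)/540 = (8/3)*(1/540) = 2/405 ≈ 0.0049383)
N(Y) = 34 - Y
f = 405/2 (f = 1/(2/405) = 405/2 ≈ 202.50)
(2287 + N(35))/(4944 + f) = (2287 + (34 - 1*35))/(4944 + 405/2) = (2287 + (34 - 35))/(10293/2) = (2287 - 1)*(2/10293) = 2286*(2/10293) = 1524/3431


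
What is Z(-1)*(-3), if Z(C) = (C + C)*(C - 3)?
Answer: -24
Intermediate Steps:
Z(C) = 2*C*(-3 + C) (Z(C) = (2*C)*(-3 + C) = 2*C*(-3 + C))
Z(-1)*(-3) = (2*(-1)*(-3 - 1))*(-3) = (2*(-1)*(-4))*(-3) = 8*(-3) = -24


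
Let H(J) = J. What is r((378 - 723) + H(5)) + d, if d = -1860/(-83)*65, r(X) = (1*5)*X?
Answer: -20200/83 ≈ -243.37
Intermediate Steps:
r(X) = 5*X
d = 120900/83 (d = -1860*(-1)/83*65 = -15*(-124/83)*65 = (1860/83)*65 = 120900/83 ≈ 1456.6)
r((378 - 723) + H(5)) + d = 5*((378 - 723) + 5) + 120900/83 = 5*(-345 + 5) + 120900/83 = 5*(-340) + 120900/83 = -1700 + 120900/83 = -20200/83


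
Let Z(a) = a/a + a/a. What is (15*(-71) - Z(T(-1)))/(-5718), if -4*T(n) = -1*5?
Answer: 1067/5718 ≈ 0.18660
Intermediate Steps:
T(n) = 5/4 (T(n) = -(-1)*5/4 = -1/4*(-5) = 5/4)
Z(a) = 2 (Z(a) = 1 + 1 = 2)
(15*(-71) - Z(T(-1)))/(-5718) = (15*(-71) - 1*2)/(-5718) = (-1065 - 2)*(-1/5718) = -1067*(-1/5718) = 1067/5718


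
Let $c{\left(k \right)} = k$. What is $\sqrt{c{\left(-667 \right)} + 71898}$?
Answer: $\sqrt{71231} \approx 266.89$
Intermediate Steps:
$\sqrt{c{\left(-667 \right)} + 71898} = \sqrt{-667 + 71898} = \sqrt{71231}$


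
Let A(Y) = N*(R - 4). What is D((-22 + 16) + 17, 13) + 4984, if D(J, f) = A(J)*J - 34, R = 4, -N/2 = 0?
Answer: 4950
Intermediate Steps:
N = 0 (N = -2*0 = 0)
A(Y) = 0 (A(Y) = 0*(4 - 4) = 0*0 = 0)
D(J, f) = -34 (D(J, f) = 0*J - 34 = 0 - 34 = -34)
D((-22 + 16) + 17, 13) + 4984 = -34 + 4984 = 4950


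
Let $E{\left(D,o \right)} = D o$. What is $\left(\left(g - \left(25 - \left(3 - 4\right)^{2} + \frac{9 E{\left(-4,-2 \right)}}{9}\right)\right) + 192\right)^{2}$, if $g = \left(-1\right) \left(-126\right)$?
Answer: $81796$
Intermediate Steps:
$g = 126$
$\left(\left(g - \left(25 - \left(3 - 4\right)^{2} + \frac{9 E{\left(-4,-2 \right)}}{9}\right)\right) + 192\right)^{2} = \left(\left(126 - \left(25 - \left(3 - 4\right)^{2} + \frac{9 \left(\left(-4\right) \left(-2\right)\right)}{9}\right)\right) + 192\right)^{2} = \left(\left(126 - \left(25 - 1 + 9 \cdot 8 \cdot \frac{1}{9}\right)\right) + 192\right)^{2} = \left(\left(126 + \left(\left(-9\right) \frac{8}{9} + \left(1 - 25\right)\right)\right) + 192\right)^{2} = \left(\left(126 - 32\right) + 192\right)^{2} = \left(94 + 192\right)^{2} = 286^{2} = 81796$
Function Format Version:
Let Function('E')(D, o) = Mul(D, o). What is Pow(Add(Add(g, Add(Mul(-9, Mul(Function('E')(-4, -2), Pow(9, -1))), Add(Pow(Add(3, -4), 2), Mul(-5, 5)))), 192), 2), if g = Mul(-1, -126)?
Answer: 81796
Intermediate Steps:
g = 126
Pow(Add(Add(g, Add(Mul(-9, Mul(Function('E')(-4, -2), Pow(9, -1))), Add(Pow(Add(3, -4), 2), Mul(-5, 5)))), 192), 2) = Pow(Add(Add(126, Add(Mul(-9, Mul(Mul(-4, -2), Pow(9, -1))), Add(Pow(Add(3, -4), 2), Mul(-5, 5)))), 192), 2) = Pow(Add(Add(126, Add(Mul(-9, Mul(8, Rational(1, 9))), Add(Pow(-1, 2), -25))), 192), 2) = Pow(Add(Add(126, Add(Mul(-9, Rational(8, 9)), Add(1, -25))), 192), 2) = Pow(Add(Add(126, Add(-8, -24)), 192), 2) = Pow(Add(Add(126, -32), 192), 2) = Pow(Add(94, 192), 2) = Pow(286, 2) = 81796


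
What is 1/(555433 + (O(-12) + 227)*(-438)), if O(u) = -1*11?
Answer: 1/460825 ≈ 2.1700e-6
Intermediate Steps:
O(u) = -11
1/(555433 + (O(-12) + 227)*(-438)) = 1/(555433 + (-11 + 227)*(-438)) = 1/(555433 + 216*(-438)) = 1/(555433 - 94608) = 1/460825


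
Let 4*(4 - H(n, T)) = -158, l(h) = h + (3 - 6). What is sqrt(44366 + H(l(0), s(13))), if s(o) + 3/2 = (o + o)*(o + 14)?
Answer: sqrt(177638)/2 ≈ 210.74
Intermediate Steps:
s(o) = -3/2 + 2*o*(14 + o) (s(o) = -3/2 + (o + o)*(o + 14) = -3/2 + (2*o)*(14 + o) = -3/2 + 2*o*(14 + o))
l(h) = -3 + h (l(h) = h - 3 = -3 + h)
H(n, T) = 87/2 (H(n, T) = 4 - 1/4*(-158) = 4 + 79/2 = 87/2)
sqrt(44366 + H(l(0), s(13))) = sqrt(44366 + 87/2) = sqrt(88819/2) = sqrt(177638)/2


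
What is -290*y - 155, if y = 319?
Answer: -92665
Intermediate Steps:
-290*y - 155 = -290*319 - 155 = -92510 - 155 = -92665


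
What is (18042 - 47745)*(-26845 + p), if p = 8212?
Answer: 553455999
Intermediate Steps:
(18042 - 47745)*(-26845 + p) = (18042 - 47745)*(-26845 + 8212) = -29703*(-18633) = 553455999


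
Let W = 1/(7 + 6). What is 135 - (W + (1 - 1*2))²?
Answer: 22671/169 ≈ 134.15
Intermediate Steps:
W = 1/13 ≈ 0.076923
135 - (W + (1 - 1*2))² = 135 - (1/13 + (1 - 1*2))² = 135 - (1/13 + (1 - 2))² = 135 - (1/13 - 1)² = 135 - (-12/13)² = 135 - 1*144/169 = 135 - 144/169 = 22671/169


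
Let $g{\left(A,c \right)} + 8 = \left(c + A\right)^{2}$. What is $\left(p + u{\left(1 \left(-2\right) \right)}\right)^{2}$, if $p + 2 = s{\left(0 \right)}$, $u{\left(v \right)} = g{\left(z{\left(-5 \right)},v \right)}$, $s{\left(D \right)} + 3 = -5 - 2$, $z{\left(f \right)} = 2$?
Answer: $400$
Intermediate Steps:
$s{\left(D \right)} = -10$ ($s{\left(D \right)} = -3 - 7 = -10$)
$g{\left(A,c \right)} = -8 + \left(A + c\right)^{2}$ ($g{\left(A,c \right)} = -8 + \left(c + A\right)^{2} = -8 + \left(A + c\right)^{2}$)
$u{\left(v \right)} = -8 + \left(2 + v\right)^{2}$
$p = -12$ ($p = -2 - 10 = -12$)
$\left(p + u{\left(1 \left(-2\right) \right)}\right)^{2} = \left(-12 - \left(8 - \left(2 + 1 \left(-2\right)\right)^{2}\right)\right)^{2} = \left(-12 - \left(8 - \left(2 - 2\right)^{2}\right)\right)^{2} = \left(-12 - \left(8 - 0^{2}\right)\right)^{2} = \left(-12 + \left(-8 + 0\right)\right)^{2} = \left(-12 - 8\right)^{2} = \left(-20\right)^{2} = 400$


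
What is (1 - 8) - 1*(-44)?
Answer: 37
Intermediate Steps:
(1 - 8) - 1*(-44) = -7 + 44 = 37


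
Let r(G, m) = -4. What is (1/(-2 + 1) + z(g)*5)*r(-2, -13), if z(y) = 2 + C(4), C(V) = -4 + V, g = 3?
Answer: -36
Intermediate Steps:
z(y) = 2 (z(y) = 2 + (-4 + 4) = 2 + 0 = 2)
(1/(-2 + 1) + z(g)*5)*r(-2, -13) = (1/(-2 + 1) + 2*5)*(-4) = (1/(-1) + 10)*(-4) = (-1 + 10)*(-4) = 9*(-4) = -36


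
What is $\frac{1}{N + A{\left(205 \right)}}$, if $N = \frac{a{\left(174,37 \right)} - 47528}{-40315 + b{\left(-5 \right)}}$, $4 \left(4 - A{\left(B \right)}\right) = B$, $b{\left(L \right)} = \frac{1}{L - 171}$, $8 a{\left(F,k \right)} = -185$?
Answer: $- \frac{9460588}{435854119} \approx -0.021706$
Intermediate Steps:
$a{\left(F,k \right)} = - \frac{185}{8}$ ($a{\left(F,k \right)} = \frac{1}{8} \left(-185\right) = - \frac{185}{8}$)
$b{\left(L \right)} = \frac{1}{-171 + L}$
$A{\left(B \right)} = 4 - \frac{B}{4}$
$N = \frac{2789666}{2365147}$ ($N = \frac{- \frac{185}{8} - 47528}{-40315 + \frac{1}{-171 - 5}} = - \frac{380409}{8 \left(-40315 + \frac{1}{-176}\right)} = - \frac{380409}{8 \left(-40315 - \frac{1}{176}\right)} = - \frac{380409}{8 \left(- \frac{7095441}{176}\right)} = \left(- \frac{380409}{8}\right) \left(- \frac{176}{7095441}\right) = \frac{2789666}{2365147} \approx 1.1795$)
$\frac{1}{N + A{\left(205 \right)}} = \frac{1}{\frac{2789666}{2365147} + \left(4 - \frac{205}{4}\right)} = \frac{1}{\frac{2789666}{2365147} - \frac{189}{4}} = \frac{1}{- \frac{435854119}{9460588}} = - \frac{9460588}{435854119}$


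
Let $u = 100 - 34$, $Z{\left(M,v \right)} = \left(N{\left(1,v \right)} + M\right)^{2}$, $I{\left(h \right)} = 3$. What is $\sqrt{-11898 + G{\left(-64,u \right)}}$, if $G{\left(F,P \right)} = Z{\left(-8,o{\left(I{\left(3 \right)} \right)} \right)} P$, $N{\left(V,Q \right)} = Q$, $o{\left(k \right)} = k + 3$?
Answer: $i \sqrt{11634} \approx 107.86 i$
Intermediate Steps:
$o{\left(k \right)} = 3 + k$
$Z{\left(M,v \right)} = \left(M + v\right)^{2}$ ($Z{\left(M,v \right)} = \left(v + M\right)^{2} = \left(M + v\right)^{2}$)
$u = 66$
$G{\left(F,P \right)} = 4 P$ ($G{\left(F,P \right)} = \left(-8 + \left(3 + 3\right)\right)^{2} P = \left(-8 + 6\right)^{2} P = \left(-2\right)^{2} P = 4 P$)
$\sqrt{-11898 + G{\left(-64,u \right)}} = \sqrt{-11898 + 4 \cdot 66} = \sqrt{-11898 + 264} = \sqrt{-11634} = i \sqrt{11634}$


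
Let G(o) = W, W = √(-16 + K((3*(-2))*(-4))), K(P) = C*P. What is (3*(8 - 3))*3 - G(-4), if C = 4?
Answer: 45 - 4*√5 ≈ 36.056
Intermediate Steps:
K(P) = 4*P
W = 4*√5 (W = √(-16 + 4*((3*(-2))*(-4))) = √(-16 + 4*(-6*(-4))) = √(-16 + 4*24) = √(-16 + 96) = √80 = 4*√5 ≈ 8.9443)
G(o) = 4*√5
(3*(8 - 3))*3 - G(-4) = (3*(8 - 3))*3 - 4*√5 = (3*5)*3 - 4*√5 = 15*3 - 4*√5 = 45 - 4*√5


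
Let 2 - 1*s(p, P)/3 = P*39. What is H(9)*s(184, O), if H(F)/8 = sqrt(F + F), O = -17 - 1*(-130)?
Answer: -317160*sqrt(2) ≈ -4.4853e+5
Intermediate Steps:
O = 113 (O = -17 + 130 = 113)
s(p, P) = 6 - 117*P (s(p, P) = 6 - 3*P*39 = 6 - 117*P)
H(F) = 8*sqrt(2)*sqrt(F) (H(F) = 8*sqrt(F + F) = 8*sqrt(2*F) = 8*(sqrt(2)*sqrt(F)) = 8*sqrt(2)*sqrt(F))
H(9)*s(184, O) = (8*sqrt(2)*sqrt(9))*(6 - 117*113) = (8*sqrt(2)*3)*(6 - 13221) = (24*sqrt(2))*(-13215) = -317160*sqrt(2)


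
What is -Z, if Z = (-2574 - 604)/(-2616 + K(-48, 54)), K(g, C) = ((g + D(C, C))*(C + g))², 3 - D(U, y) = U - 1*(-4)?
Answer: 1589/189654 ≈ 0.0083784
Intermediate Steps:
D(U, y) = -1 - U (D(U, y) = 3 - (U - 1*(-4)) = 3 - (U + 4) = 3 - (4 + U) = 3 + (-4 - U) = -1 - U)
K(g, C) = (C + g)²*(-1 + g - C)² (K(g, C) = ((g + (-1 - C))*(C + g))² = ((-1 + g - C)*(C + g))² = ((C + g)*(-1 + g - C))² = (C + g)²*(-1 + g - C)²)
Z = -1589/189654 (Z = (-2574 - 604)/(-2616 + (54 - 48)²*(1 + 54 - 1*(-48))²) = -3178/(-2616 + 6²*(1 + 54 + 48)²) = -3178/(-2616 + 36*103²) = -3178/(-2616 + 36*10609) = -3178/(-2616 + 381924) = -3178/379308 = -3178*1/379308 = -1589/189654 ≈ -0.0083784)
-Z = -1*(-1589/189654) = 1589/189654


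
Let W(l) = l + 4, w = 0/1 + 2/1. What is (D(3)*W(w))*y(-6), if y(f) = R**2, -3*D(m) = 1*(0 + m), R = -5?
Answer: -150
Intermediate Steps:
D(m) = -m/3 (D(m) = -(0 + m)/3 = -m/3)
y(f) = 25 (y(f) = (-5)**2 = 25)
w = 2 (w = 0*1 + 2*1 = 0 + 2 = 2)
W(l) = 4 + l
(D(3)*W(w))*y(-6) = ((-1/3*3)*(4 + 2))*25 = -1*6*25 = -6*25 = -150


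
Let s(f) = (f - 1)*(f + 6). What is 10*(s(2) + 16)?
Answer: 240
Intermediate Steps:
s(f) = (-1 + f)*(6 + f)
10*(s(2) + 16) = 10*((-6 + 2² + 5*2) + 16) = 10*((-6 + 4 + 10) + 16) = 10*(8 + 16) = 10*24 = 240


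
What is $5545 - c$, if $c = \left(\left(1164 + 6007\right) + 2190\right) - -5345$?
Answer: $-9161$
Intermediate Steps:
$c = 14706$ ($c = \left(7171 + 2190\right) + 5345 = 9361 + 5345 = 14706$)
$5545 - c = 5545 - 14706 = -9161$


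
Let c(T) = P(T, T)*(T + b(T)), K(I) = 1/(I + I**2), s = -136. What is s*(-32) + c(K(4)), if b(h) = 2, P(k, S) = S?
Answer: 1740841/400 ≈ 4352.1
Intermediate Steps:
c(T) = T*(2 + T) (c(T) = T*(T + 2) = T*(2 + T))
s*(-32) + c(K(4)) = -136*(-32) + (1/(4*(1 + 4)))*(2 + 1/(4*(1 + 4))) = 4352 + ((1/4)/5)*(2 + (1/4)/5) = 4352 + ((1/4)*(1/5))*(2 + (1/4)*(1/5)) = 4352 + (2 + 1/20)/20 = 4352 + (1/20)*(41/20) = 4352 + 41/400 = 1740841/400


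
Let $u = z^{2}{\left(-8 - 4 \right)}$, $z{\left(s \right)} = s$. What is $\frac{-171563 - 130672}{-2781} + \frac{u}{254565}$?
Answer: $\frac{2849587157}{26220195} \approx 108.68$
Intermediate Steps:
$u = 144$ ($u = \left(-8 - 4\right)^{2} = \left(-12\right)^{2} = 144$)
$\frac{-171563 - 130672}{-2781} + \frac{u}{254565} = \frac{-171563 - 130672}{-2781} + \frac{144}{254565} = \left(-302235\right) \left(- \frac{1}{2781}\right) + 144 \cdot \frac{1}{254565} = \frac{100745}{927} + \frac{16}{28285} = \frac{2849587157}{26220195}$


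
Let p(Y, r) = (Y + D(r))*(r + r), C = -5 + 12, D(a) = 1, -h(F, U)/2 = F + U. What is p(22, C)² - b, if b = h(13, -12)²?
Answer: 103680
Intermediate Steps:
h(F, U) = -2*F - 2*U (h(F, U) = -2*(F + U) = -2*F - 2*U)
C = 7
p(Y, r) = 2*r*(1 + Y) (p(Y, r) = (Y + 1)*(r + r) = (1 + Y)*(2*r) = 2*r*(1 + Y))
b = 4 (b = (-2*13 - 2*(-12))² = (-26 + 24)² = (-2)² = 4)
p(22, C)² - b = (2*7*(1 + 22))² - 1*4 = (2*7*23)² - 4 = 322² - 4 = 103684 - 4 = 103680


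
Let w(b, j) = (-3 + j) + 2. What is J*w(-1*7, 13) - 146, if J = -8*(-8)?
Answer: 622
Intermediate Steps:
w(b, j) = -1 + j
J = 64
J*w(-1*7, 13) - 146 = 64*(-1 + 13) - 146 = 64*12 - 146 = 768 - 146 = 622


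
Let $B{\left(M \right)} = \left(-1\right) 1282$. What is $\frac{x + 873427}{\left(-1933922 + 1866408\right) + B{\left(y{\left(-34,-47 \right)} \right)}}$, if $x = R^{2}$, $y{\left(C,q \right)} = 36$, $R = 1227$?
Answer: $- \frac{594739}{17199} \approx -34.58$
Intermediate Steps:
$B{\left(M \right)} = -1282$
$x = 1505529$ ($x = 1227^{2} = 1505529$)
$\frac{x + 873427}{\left(-1933922 + 1866408\right) + B{\left(y{\left(-34,-47 \right)} \right)}} = \frac{1505529 + 873427}{\left(-1933922 + 1866408\right) - 1282} = \frac{2378956}{-67514 - 1282} = \frac{2378956}{-68796} = 2378956 \left(- \frac{1}{68796}\right) = - \frac{594739}{17199}$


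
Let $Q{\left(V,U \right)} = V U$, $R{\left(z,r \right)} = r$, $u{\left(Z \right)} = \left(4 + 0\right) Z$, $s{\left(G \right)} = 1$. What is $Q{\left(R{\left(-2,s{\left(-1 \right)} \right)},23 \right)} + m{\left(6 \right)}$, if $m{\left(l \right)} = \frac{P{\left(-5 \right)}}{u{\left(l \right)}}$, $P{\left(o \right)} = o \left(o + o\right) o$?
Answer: $\frac{151}{12} \approx 12.583$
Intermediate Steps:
$u{\left(Z \right)} = 4 Z$
$P{\left(o \right)} = 2 o^{3}$ ($P{\left(o \right)} = o 2 o o = 2 o^{2} o = 2 o^{3}$)
$Q{\left(V,U \right)} = U V$
$m{\left(l \right)} = - \frac{125}{2 l}$ ($m{\left(l \right)} = \frac{2 \left(-5\right)^{3}}{4 l} = 2 \left(-125\right) \frac{1}{4 l} = - 250 \frac{1}{4 l} = - \frac{125}{2 l}$)
$Q{\left(R{\left(-2,s{\left(-1 \right)} \right)},23 \right)} + m{\left(6 \right)} = 23 \cdot 1 - \frac{125}{2 \cdot 6} = 23 - \frac{125}{12} = \frac{151}{12}$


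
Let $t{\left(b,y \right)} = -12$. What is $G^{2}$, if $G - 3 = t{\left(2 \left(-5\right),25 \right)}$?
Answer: $81$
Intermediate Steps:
$G = -9$ ($G = 3 - 12 = -9$)
$G^{2} = \left(-9\right)^{2} = 81$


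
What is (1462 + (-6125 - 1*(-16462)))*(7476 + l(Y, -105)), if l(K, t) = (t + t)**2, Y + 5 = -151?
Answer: 608545224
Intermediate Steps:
Y = -156 (Y = -5 - 151 = -156)
l(K, t) = 4*t**2 (l(K, t) = (2*t)**2 = 4*t**2)
(1462 + (-6125 - 1*(-16462)))*(7476 + l(Y, -105)) = (1462 + (-6125 - 1*(-16462)))*(7476 + 4*(-105)**2) = (1462 + (-6125 + 16462))*(7476 + 4*11025) = (1462 + 10337)*(7476 + 44100) = 11799*51576 = 608545224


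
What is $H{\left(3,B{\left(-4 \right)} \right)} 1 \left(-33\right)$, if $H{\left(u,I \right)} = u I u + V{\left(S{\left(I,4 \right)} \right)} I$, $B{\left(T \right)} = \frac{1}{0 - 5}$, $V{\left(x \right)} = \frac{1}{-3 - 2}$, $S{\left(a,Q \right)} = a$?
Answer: $\frac{1452}{25} \approx 58.08$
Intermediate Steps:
$V{\left(x \right)} = - \frac{1}{5}$ ($V{\left(x \right)} = \frac{1}{-5} = - \frac{1}{5}$)
$B{\left(T \right)} = - \frac{1}{5}$ ($B{\left(T \right)} = \frac{1}{0 - 5} = \frac{1}{-5} = - \frac{1}{5}$)
$H{\left(u,I \right)} = - \frac{I}{5} + I u^{2}$ ($H{\left(u,I \right)} = u I u - \frac{I}{5} = I u u - \frac{I}{5} = I u^{2} - \frac{I}{5} = - \frac{I}{5} + I u^{2}$)
$H{\left(3,B{\left(-4 \right)} \right)} 1 \left(-33\right) = - \frac{- \frac{1}{5} + 3^{2}}{5} \cdot 1 \left(-33\right) = - \frac{- \frac{1}{5} + 9}{5} \cdot 1 \left(-33\right) = \left(- \frac{1}{5}\right) \frac{44}{5} \cdot 1 \left(-33\right) = \left(- \frac{44}{25}\right) 1 \left(-33\right) = \left(- \frac{44}{25}\right) \left(-33\right) = \frac{1452}{25}$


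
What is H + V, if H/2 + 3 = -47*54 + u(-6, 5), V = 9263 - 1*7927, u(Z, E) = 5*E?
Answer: -3696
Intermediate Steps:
V = 1336 (V = 9263 - 7927 = 1336)
H = -5032 (H = -6 + 2*(-47*54 + 5*5) = -6 + 2*(-2538 + 25) = -6 + 2*(-2513) = -6 - 5026 = -5032)
H + V = -5032 + 1336 = -3696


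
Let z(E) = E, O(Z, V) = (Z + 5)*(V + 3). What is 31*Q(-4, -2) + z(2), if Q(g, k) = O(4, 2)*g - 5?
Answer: -5733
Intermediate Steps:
O(Z, V) = (3 + V)*(5 + Z) (O(Z, V) = (5 + Z)*(3 + V) = (3 + V)*(5 + Z))
Q(g, k) = -5 + 45*g (Q(g, k) = (15 + 3*4 + 5*2 + 2*4)*g - 5 = (15 + 12 + 10 + 8)*g - 5 = 45*g - 5 = -5 + 45*g)
31*Q(-4, -2) + z(2) = 31*(-5 + 45*(-4)) + 2 = 31*(-5 - 180) + 2 = 31*(-185) + 2 = -5735 + 2 = -5733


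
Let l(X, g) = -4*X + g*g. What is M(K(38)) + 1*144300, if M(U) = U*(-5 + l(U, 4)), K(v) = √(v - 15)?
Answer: 144208 + 11*√23 ≈ 1.4426e+5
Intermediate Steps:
l(X, g) = g² - 4*X (l(X, g) = -4*X + g² = g² - 4*X)
K(v) = √(-15 + v)
M(U) = U*(11 - 4*U) (M(U) = U*(-5 + (4² - 4*U)) = U*(-5 + (16 - 4*U)) = U*(11 - 4*U))
M(K(38)) + 1*144300 = √(-15 + 38)*(11 - 4*√(-15 + 38)) + 1*144300 = √23*(11 - 4*√23) + 144300 = 144300 + √23*(11 - 4*√23)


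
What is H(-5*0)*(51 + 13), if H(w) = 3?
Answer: 192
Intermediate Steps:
H(-5*0)*(51 + 13) = 3*(51 + 13) = 3*64 = 192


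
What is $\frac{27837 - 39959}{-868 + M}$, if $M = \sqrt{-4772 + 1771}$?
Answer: $\frac{10521896}{756425} + \frac{12122 i \sqrt{3001}}{756425} \approx 13.91 + 0.87789 i$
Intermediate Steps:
$M = i \sqrt{3001}$ ($M = \sqrt{-3001} = i \sqrt{3001} \approx 54.781 i$)
$\frac{27837 - 39959}{-868 + M} = \frac{27837 - 39959}{-868 + i \sqrt{3001}} = - \frac{12122}{-868 + i \sqrt{3001}}$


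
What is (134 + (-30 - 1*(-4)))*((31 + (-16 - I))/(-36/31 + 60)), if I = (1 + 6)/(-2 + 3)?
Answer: 279/19 ≈ 14.684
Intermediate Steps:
I = 7 (I = 7/1 = 7*1 = 7)
(134 + (-30 - 1*(-4)))*((31 + (-16 - I))/(-36/31 + 60)) = (134 + (-30 - 1*(-4)))*((31 + (-16 - 7))/(-36/31 + 60)) = (134 + (-30 + 4))*((31 + (-16 - 1*7))/(-36*1/31 + 60)) = (134 - 26)*((31 + (-16 - 7))/(-36/31 + 60)) = 108*((31 - 23)/(1824/31)) = 108*(8*(31/1824)) = 108*(31/228) = 279/19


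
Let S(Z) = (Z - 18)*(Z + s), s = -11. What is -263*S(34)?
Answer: -96784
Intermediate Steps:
S(Z) = (-18 + Z)*(-11 + Z) (S(Z) = (Z - 18)*(Z - 11) = (-18 + Z)*(-11 + Z))
-263*S(34) = -263*(198 + 34**2 - 29*34) = -263*(198 + 1156 - 986) = -263*368 = -96784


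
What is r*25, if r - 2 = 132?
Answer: 3350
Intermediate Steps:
r = 134 (r = 2 + 132 = 134)
r*25 = 134*25 = 3350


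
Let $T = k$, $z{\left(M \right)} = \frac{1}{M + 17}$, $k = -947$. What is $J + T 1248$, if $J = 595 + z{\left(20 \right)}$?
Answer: $- \frac{43706656}{37} \approx -1.1813 \cdot 10^{6}$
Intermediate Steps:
$z{\left(M \right)} = \frac{1}{17 + M}$
$T = -947$
$J = \frac{22016}{37}$ ($J = 595 + \frac{1}{17 + 20} = 595 + \frac{1}{37} = \frac{22016}{37} \approx 595.03$)
$J + T 1248 = \frac{22016}{37} - 1181856 = - \frac{43706656}{37}$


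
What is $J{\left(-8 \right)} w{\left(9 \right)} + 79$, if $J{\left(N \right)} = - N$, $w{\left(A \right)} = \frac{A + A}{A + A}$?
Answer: $87$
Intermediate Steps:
$w{\left(A \right)} = 1$ ($w{\left(A \right)} = \frac{2 A}{2 A} = 2 A \frac{1}{2 A} = 1$)
$J{\left(-8 \right)} w{\left(9 \right)} + 79 = \left(-1\right) \left(-8\right) 1 + 79 = 8 \cdot 1 + 79 = 8 + 79 = 87$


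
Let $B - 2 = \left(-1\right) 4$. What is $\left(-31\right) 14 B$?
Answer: $868$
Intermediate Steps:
$B = -2$ ($B = 2 - 4 = -2$)
$\left(-31\right) 14 B = \left(-31\right) 14 \left(-2\right) = \left(-434\right) \left(-2\right) = 868$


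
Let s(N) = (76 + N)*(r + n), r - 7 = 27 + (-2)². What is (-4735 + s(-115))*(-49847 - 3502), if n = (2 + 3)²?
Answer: 383686008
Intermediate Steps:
n = 25 (n = 5² = 25)
r = 38 (r = 7 + (27 + (-2)²) = 7 + (27 + 4) = 7 + 31 = 38)
s(N) = 4788 + 63*N (s(N) = (76 + N)*(38 + 25) = (76 + N)*63 = 4788 + 63*N)
(-4735 + s(-115))*(-49847 - 3502) = (-4735 + (4788 + 63*(-115)))*(-49847 - 3502) = (-4735 + (4788 - 7245))*(-53349) = (-4735 - 2457)*(-53349) = -7192*(-53349) = 383686008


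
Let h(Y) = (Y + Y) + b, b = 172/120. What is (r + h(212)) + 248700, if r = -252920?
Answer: -113837/30 ≈ -3794.6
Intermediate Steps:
b = 43/30 (b = 172*(1/120) = 43/30 ≈ 1.4333)
h(Y) = 43/30 + 2*Y (h(Y) = (Y + Y) + 43/30 = 2*Y + 43/30 = 43/30 + 2*Y)
(r + h(212)) + 248700 = (-252920 + (43/30 + 2*212)) + 248700 = (-252920 + (43/30 + 424)) + 248700 = (-252920 + 12763/30) + 248700 = -7574837/30 + 248700 = -113837/30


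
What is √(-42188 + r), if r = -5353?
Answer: I*√47541 ≈ 218.04*I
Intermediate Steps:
√(-42188 + r) = √(-42188 - 5353) = √(-47541) = I*√47541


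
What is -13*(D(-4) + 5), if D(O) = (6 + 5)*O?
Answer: 507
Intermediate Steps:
D(O) = 11*O
-13*(D(-4) + 5) = -13*(11*(-4) + 5) = -13*(-44 + 5) = -13*(-39) = 507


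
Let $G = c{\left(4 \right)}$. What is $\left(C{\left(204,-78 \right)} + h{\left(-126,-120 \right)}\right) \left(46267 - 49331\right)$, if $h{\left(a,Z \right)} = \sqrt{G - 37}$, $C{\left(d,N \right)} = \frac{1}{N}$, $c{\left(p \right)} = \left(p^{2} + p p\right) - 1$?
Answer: $\frac{1532}{39} - 3064 i \sqrt{6} \approx 39.282 - 7505.2 i$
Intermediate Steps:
$c{\left(p \right)} = -1 + 2 p^{2}$ ($c{\left(p \right)} = \left(p^{2} + p^{2}\right) - 1 = 2 p^{2} - 1 = -1 + 2 p^{2}$)
$G = 31$ ($G = -1 + 2 \cdot 4^{2} = -1 + 2 \cdot 16 = -1 + 32 = 31$)
$h{\left(a,Z \right)} = i \sqrt{6}$ ($h{\left(a,Z \right)} = \sqrt{31 - 37} = \sqrt{-6} = i \sqrt{6}$)
$\left(C{\left(204,-78 \right)} + h{\left(-126,-120 \right)}\right) \left(46267 - 49331\right) = \left(\frac{1}{-78} + i \sqrt{6}\right) \left(46267 - 49331\right) = \left(- \frac{1}{78} + i \sqrt{6}\right) \left(-3064\right) = \frac{1532}{39} - 3064 i \sqrt{6}$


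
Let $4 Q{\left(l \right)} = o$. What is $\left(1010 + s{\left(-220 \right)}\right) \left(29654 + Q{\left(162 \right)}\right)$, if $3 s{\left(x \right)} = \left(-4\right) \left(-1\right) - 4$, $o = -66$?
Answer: $29933875$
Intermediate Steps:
$s{\left(x \right)} = 0$ ($s{\left(x \right)} = \frac{\left(-4\right) \left(-1\right) - 4}{3} = \frac{4 - 4}{3} = \frac{1}{3} \cdot 0 = 0$)
$Q{\left(l \right)} = - \frac{33}{2}$ ($Q{\left(l \right)} = \frac{1}{4} \left(-66\right) = - \frac{33}{2}$)
$\left(1010 + s{\left(-220 \right)}\right) \left(29654 + Q{\left(162 \right)}\right) = \left(1010 + 0\right) \left(29654 - \frac{33}{2}\right) = 1010 \cdot \frac{59275}{2} = 29933875$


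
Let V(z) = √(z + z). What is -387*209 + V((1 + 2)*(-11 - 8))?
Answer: -80883 + I*√114 ≈ -80883.0 + 10.677*I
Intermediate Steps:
V(z) = √2*√z (V(z) = √(2*z) = √2*√z)
-387*209 + V((1 + 2)*(-11 - 8)) = -387*209 + √2*√((1 + 2)*(-11 - 8)) = -80883 + √2*√(3*(-19)) = -80883 + √2*√(-57) = -80883 + √2*(I*√57) = -80883 + I*√114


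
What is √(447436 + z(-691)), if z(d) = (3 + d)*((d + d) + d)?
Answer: 2*√468415 ≈ 1368.8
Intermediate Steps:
z(d) = 3*d*(3 + d) (z(d) = (3 + d)*(2*d + d) = (3 + d)*(3*d) = 3*d*(3 + d))
√(447436 + z(-691)) = √(447436 + 3*(-691)*(3 - 691)) = √(447436 + 3*(-691)*(-688)) = √(447436 + 1426224) = √1873660 = 2*√468415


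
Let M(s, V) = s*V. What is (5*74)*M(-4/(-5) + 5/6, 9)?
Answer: 5439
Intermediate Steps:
M(s, V) = V*s
(5*74)*M(-4/(-5) + 5/6, 9) = (5*74)*(9*(-4/(-5) + 5/6)) = 370*(9*(-4*(-⅕) + 5*(⅙))) = 370*(9*(⅘ + ⅚)) = 370*(9*(49/30)) = 370*(147/10) = 5439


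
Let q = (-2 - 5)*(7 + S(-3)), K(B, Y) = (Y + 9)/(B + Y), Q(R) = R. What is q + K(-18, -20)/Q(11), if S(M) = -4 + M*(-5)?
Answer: -4787/38 ≈ -125.97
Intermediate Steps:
S(M) = -4 - 5*M
K(B, Y) = (9 + Y)/(B + Y)
q = -126 (q = (-2 - 5)*(7 + (-4 - 5*(-3))) = -7*(7 + (-4 + 15)) = -7*(7 + 11) = -7*18 = -126)
q + K(-18, -20)/Q(11) = -126 + ((9 - 20)/(-18 - 20))/11 = -126 + (-11/(-38))*(1/11) = -126 - 1/38*(-11)*(1/11) = -126 + (11/38)*(1/11) = -126 + 1/38 = -4787/38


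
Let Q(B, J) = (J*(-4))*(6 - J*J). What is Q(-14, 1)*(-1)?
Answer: 20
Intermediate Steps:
Q(B, J) = -4*J*(6 - J**2) (Q(B, J) = (-4*J)*(6 - J**2) = -4*J*(6 - J**2))
Q(-14, 1)*(-1) = (4*1*(-6 + 1**2))*(-1) = (4*1*(-6 + 1))*(-1) = (4*1*(-5))*(-1) = -20*(-1) = 20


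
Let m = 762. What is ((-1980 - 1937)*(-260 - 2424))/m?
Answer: 5256614/381 ≈ 13797.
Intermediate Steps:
((-1980 - 1937)*(-260 - 2424))/m = ((-1980 - 1937)*(-260 - 2424))/762 = -3917*(-2684)*(1/762) = 10513228*(1/762) = 5256614/381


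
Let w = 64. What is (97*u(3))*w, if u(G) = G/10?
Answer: 9312/5 ≈ 1862.4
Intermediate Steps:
u(G) = G/10 (u(G) = G*(⅒) = G/10)
(97*u(3))*w = (97*((⅒)*3))*64 = (97*(3/10))*64 = (291/10)*64 = 9312/5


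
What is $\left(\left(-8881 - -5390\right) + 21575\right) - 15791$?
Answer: $2293$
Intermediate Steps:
$\left(\left(-8881 - -5390\right) + 21575\right) - 15791 = \left(\left(-8881 + 5390\right) + 21575\right) - 15791 = \left(-3491 + 21575\right) - 15791 = 18084 - 15791 = 2293$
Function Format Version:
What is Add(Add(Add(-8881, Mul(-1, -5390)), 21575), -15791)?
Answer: 2293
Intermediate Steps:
Add(Add(Add(-8881, Mul(-1, -5390)), 21575), -15791) = Add(Add(Add(-8881, 5390), 21575), -15791) = Add(Add(-3491, 21575), -15791) = Add(18084, -15791) = 2293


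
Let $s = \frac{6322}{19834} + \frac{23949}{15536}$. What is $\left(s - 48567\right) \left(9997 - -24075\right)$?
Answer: $- \frac{31867779868796725}{19258814} \approx -1.6547 \cdot 10^{9}$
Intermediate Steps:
$s = \frac{286611529}{154070512}$ ($s = 6322 \cdot \frac{1}{19834} + 23949 \cdot \frac{1}{15536} = \frac{3161}{9917} + \frac{23949}{15536} = \frac{286611529}{154070512} \approx 1.8603$)
$\left(s - 48567\right) \left(9997 - -24075\right) = \left(\frac{286611529}{154070512} - 48567\right) \left(9997 - -24075\right) = - \frac{7482455944775 \left(9997 + 24075\right)}{154070512} = \left(- \frac{7482455944775}{154070512}\right) 34072 = - \frac{31867779868796725}{19258814}$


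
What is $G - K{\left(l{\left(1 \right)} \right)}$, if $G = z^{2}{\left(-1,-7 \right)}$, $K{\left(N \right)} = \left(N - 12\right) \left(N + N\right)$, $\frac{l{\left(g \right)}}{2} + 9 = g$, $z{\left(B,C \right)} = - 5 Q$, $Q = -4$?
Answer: $-496$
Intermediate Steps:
$z{\left(B,C \right)} = 20$ ($z{\left(B,C \right)} = \left(-5\right) \left(-4\right) = 20$)
$l{\left(g \right)} = -18 + 2 g$
$K{\left(N \right)} = 2 N \left(-12 + N\right)$ ($K{\left(N \right)} = \left(-12 + N\right) 2 N = 2 N \left(-12 + N\right)$)
$G = 400$ ($G = 20^{2} = 400$)
$G - K{\left(l{\left(1 \right)} \right)} = 400 - 2 \left(-18 + 2 \cdot 1\right) \left(-12 + \left(-18 + 2 \cdot 1\right)\right) = 400 - 2 \left(-18 + 2\right) \left(-12 + \left(-18 + 2\right)\right) = 400 - 2 \left(-16\right) \left(-12 - 16\right) = 400 - 2 \left(-16\right) \left(-28\right) = 400 - 896 = -496$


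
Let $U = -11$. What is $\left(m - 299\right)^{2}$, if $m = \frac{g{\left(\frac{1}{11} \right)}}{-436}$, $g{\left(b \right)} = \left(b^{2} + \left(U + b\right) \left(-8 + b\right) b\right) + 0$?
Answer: $\frac{30110903066754225}{336766659856} \approx 89412.0$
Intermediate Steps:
$g{\left(b \right)} = b^{2} + b \left(-11 + b\right) \left(-8 + b\right)$ ($g{\left(b \right)} = \left(b^{2} + \left(-11 + b\right) \left(-8 + b\right) b\right) + 0 = \left(b^{2} + b \left(-11 + b\right) \left(-8 + b\right)\right) + 0 = b^{2} + b \left(-11 + b\right) \left(-8 + b\right)$)
$m = - \frac{10451}{580316}$ ($m = \frac{\frac{1}{11} \left(88 + \left(\frac{1}{11}\right)^{2} - \frac{18}{11}\right)}{-436} = \frac{88 + \left(\frac{1}{11}\right)^{2} - \frac{18}{11}}{11} \left(- \frac{1}{436}\right) = \frac{88 + \frac{1}{121} - \frac{18}{11}}{11} \left(- \frac{1}{436}\right) = \frac{1}{11} \cdot \frac{10451}{121} \left(- \frac{1}{436}\right) = \frac{10451}{1331} \left(- \frac{1}{436}\right) = - \frac{10451}{580316} \approx -0.018009$)
$\left(m - 299\right)^{2} = \left(- \frac{10451}{580316} - 299\right)^{2} = \left(- \frac{173524935}{580316}\right)^{2} = \frac{30110903066754225}{336766659856}$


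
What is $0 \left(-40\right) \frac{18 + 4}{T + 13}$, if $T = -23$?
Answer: $0$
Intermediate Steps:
$0 \left(-40\right) \frac{18 + 4}{T + 13} = 0 \left(-40\right) \frac{18 + 4}{-23 + 13} = 0 \frac{22}{-10} = 0 \cdot 22 \left(- \frac{1}{10}\right) = 0 \left(- \frac{11}{5}\right) = 0$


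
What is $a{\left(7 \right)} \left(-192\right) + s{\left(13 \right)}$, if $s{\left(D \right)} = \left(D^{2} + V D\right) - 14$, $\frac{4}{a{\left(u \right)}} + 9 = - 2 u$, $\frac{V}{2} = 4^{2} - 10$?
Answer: $\frac{7921}{23} \approx 344.39$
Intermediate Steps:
$V = 12$ ($V = 2 \left(4^{2} - 10\right) = 2 \left(16 - 10\right) = 2 \cdot 6 = 12$)
$a{\left(u \right)} = \frac{4}{-9 - 2 u}$
$s{\left(D \right)} = -14 + D^{2} + 12 D$ ($s{\left(D \right)} = \left(D^{2} + 12 D\right) - 14 = -14 + D^{2} + 12 D$)
$a{\left(7 \right)} \left(-192\right) + s{\left(13 \right)} = - \frac{4}{9 + 2 \cdot 7} \left(-192\right) + \left(-14 + 13^{2} + 12 \cdot 13\right) = - \frac{4}{9 + 14} \left(-192\right) + \left(-14 + 169 + 156\right) = - \frac{4}{23} \left(-192\right) + 311 = \left(-4\right) \frac{1}{23} \left(-192\right) + 311 = \left(- \frac{4}{23}\right) \left(-192\right) + 311 = \frac{768}{23} + 311 = \frac{7921}{23}$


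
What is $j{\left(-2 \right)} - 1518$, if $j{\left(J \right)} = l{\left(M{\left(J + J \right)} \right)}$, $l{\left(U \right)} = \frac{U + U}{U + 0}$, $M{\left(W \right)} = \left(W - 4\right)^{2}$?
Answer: $-1516$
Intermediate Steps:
$M{\left(W \right)} = \left(-4 + W\right)^{2}$
$l{\left(U \right)} = 2$ ($l{\left(U \right)} = \frac{2 U}{U} = 2$)
$j{\left(J \right)} = 2$
$j{\left(-2 \right)} - 1518 = 2 - 1518 = -1516$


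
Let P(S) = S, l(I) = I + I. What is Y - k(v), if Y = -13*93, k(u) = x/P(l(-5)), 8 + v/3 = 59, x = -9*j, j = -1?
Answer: -12081/10 ≈ -1208.1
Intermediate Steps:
x = 9 (x = -9*(-1) = 9)
l(I) = 2*I
v = 153 (v = -24 + 3*59 = -24 + 177 = 153)
k(u) = -9/10 (k(u) = 9/((2*(-5))) = 9/(-10) = 9*(-⅒) = -9/10)
Y = -1209
Y - k(v) = -1209 - 1*(-9/10) = -1209 + 9/10 = -12081/10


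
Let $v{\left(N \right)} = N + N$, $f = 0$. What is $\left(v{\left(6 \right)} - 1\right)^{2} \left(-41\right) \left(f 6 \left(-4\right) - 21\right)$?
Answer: $104181$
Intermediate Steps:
$v{\left(N \right)} = 2 N$
$\left(v{\left(6 \right)} - 1\right)^{2} \left(-41\right) \left(f 6 \left(-4\right) - 21\right) = \left(2 \cdot 6 - 1\right)^{2} \left(-41\right) \left(0 \cdot 6 \left(-4\right) - 21\right) = \left(12 - 1\right)^{2} \left(-41\right) \left(0 \left(-4\right) - 21\right) = 11^{2} \left(-41\right) \left(0 - 21\right) = 121 \left(-41\right) \left(-21\right) = \left(-4961\right) \left(-21\right) = 104181$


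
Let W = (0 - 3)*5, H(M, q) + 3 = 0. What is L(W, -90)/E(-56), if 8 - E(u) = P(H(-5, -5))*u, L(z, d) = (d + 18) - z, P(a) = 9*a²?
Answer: -57/4544 ≈ -0.012544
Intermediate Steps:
H(M, q) = -3 (H(M, q) = -3 + 0 = -3)
W = -15 (W = -3*5 = -15)
L(z, d) = 18 + d - z (L(z, d) = (18 + d) - z = 18 + d - z)
E(u) = 8 - 81*u (E(u) = 8 - 9*(-3)²*u = 8 - 9*9*u = 8 - 81*u)
L(W, -90)/E(-56) = (18 - 90 - 1*(-15))/(8 - 81*(-56)) = (18 - 90 + 15)/(8 + 4536) = -57/4544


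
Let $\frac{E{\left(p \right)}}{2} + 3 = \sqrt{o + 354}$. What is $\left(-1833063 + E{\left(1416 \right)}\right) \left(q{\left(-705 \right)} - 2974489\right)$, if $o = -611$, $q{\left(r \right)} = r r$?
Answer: $4541362457016 - 4954928 i \sqrt{257} \approx 4.5414 \cdot 10^{12} - 7.9434 \cdot 10^{7} i$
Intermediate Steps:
$q{\left(r \right)} = r^{2}$
$E{\left(p \right)} = -6 + 2 i \sqrt{257}$ ($E{\left(p \right)} = -6 + 2 \sqrt{-611 + 354} = -6 + 2 \sqrt{-257} = -6 + 2 i \sqrt{257}$)
$\left(-1833063 + E{\left(1416 \right)}\right) \left(q{\left(-705 \right)} - 2974489\right) = \left(-1833063 - \left(6 - 2 i \sqrt{257}\right)\right) \left(\left(-705\right)^{2} - 2974489\right) = \left(-1833069 + 2 i \sqrt{257}\right) \left(497025 - 2974489\right) = \left(-1833069 + 2 i \sqrt{257}\right) \left(-2477464\right) = 4541362457016 - 4954928 i \sqrt{257}$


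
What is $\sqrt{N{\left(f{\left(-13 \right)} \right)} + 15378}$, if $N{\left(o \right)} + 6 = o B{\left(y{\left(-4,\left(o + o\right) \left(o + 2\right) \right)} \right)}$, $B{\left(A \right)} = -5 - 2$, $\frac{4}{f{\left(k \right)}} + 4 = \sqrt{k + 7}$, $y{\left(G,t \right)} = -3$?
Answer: $\sqrt{15372 + \frac{28}{4 - i \sqrt{6}}} \approx 124.0 + 0.013 i$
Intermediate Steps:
$f{\left(k \right)} = \frac{4}{-4 + \sqrt{7 + k}}$ ($f{\left(k \right)} = \frac{4}{-4 + \sqrt{k + 7}} = \frac{4}{-4 + \sqrt{7 + k}}$)
$B{\left(A \right)} = -7$
$N{\left(o \right)} = -6 - 7 o$ ($N{\left(o \right)} = -6 + o \left(-7\right) = -6 - 7 o$)
$\sqrt{N{\left(f{\left(-13 \right)} \right)} + 15378} = \sqrt{\left(-6 - 7 \frac{4}{-4 + \sqrt{7 - 13}}\right) + 15378} = \sqrt{\left(-6 - 7 \frac{4}{-4 + \sqrt{-6}}\right) + 15378} = \sqrt{\left(-6 - 7 \frac{4}{-4 + i \sqrt{6}}\right) + 15378} = \sqrt{\left(-6 - \frac{28}{-4 + i \sqrt{6}}\right) + 15378} = \sqrt{15372 - \frac{28}{-4 + i \sqrt{6}}}$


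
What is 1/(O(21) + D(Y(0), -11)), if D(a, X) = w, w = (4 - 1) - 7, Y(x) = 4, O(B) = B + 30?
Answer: 1/47 ≈ 0.021277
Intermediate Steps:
O(B) = 30 + B
w = -4 (w = 3 - 7 = -4)
D(a, X) = -4
1/(O(21) + D(Y(0), -11)) = 1/((30 + 21) - 4) = 1/(51 - 4) = 1/47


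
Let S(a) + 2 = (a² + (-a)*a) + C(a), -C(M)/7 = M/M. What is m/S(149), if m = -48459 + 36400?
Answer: 12059/9 ≈ 1339.9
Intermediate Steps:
C(M) = -7 (C(M) = -7*M/M = -7*1 = -7)
S(a) = -9 (S(a) = -2 + ((a² + (-a)*a) - 7) = -2 + ((a² - a²) - 7) = -2 + (0 - 7) = -2 - 7 = -9)
m = -12059
m/S(149) = -12059/(-9) = -12059*(-⅑) = 12059/9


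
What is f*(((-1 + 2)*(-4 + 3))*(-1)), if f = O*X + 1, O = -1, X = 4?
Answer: -3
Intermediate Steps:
f = -3 (f = -1*4 + 1 = -4 + 1 = -3)
f*(((-1 + 2)*(-4 + 3))*(-1)) = -3*(-1 + 2)*(-4 + 3)*(-1) = -3*1*(-1)*(-1) = -(-3)*(-1) = -3*1 = -3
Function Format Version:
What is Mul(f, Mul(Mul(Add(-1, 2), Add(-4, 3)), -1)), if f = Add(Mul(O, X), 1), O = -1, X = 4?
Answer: -3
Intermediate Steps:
f = -3 (f = Add(Mul(-1, 4), 1) = Add(-4, 1) = -3)
Mul(f, Mul(Mul(Add(-1, 2), Add(-4, 3)), -1)) = Mul(-3, Mul(Mul(Add(-1, 2), Add(-4, 3)), -1)) = Mul(-3, Mul(Mul(1, -1), -1)) = Mul(-3, Mul(-1, -1)) = Mul(-3, 1) = -3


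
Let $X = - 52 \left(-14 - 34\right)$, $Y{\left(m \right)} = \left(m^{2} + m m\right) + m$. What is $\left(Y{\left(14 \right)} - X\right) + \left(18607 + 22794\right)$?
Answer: $39311$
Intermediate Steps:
$Y{\left(m \right)} = m + 2 m^{2}$ ($Y{\left(m \right)} = \left(m^{2} + m^{2}\right) + m = 2 m^{2} + m = m + 2 m^{2}$)
$X = 2496$ ($X = \left(-52\right) \left(-48\right) = 2496$)
$\left(Y{\left(14 \right)} - X\right) + \left(18607 + 22794\right) = \left(14 \left(1 + 2 \cdot 14\right) - 2496\right) + \left(18607 + 22794\right) = \left(14 \left(1 + 28\right) - 2496\right) + 41401 = \left(14 \cdot 29 - 2496\right) + 41401 = \left(406 - 2496\right) + 41401 = -2090 + 41401 = 39311$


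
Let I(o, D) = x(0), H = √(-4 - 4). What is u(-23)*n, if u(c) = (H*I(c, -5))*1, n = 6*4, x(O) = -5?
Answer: -240*I*√2 ≈ -339.41*I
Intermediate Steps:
n = 24
H = 2*I*√2 (H = √(-8) = 2*I*√2 ≈ 2.8284*I)
I(o, D) = -5
u(c) = -10*I*√2 (u(c) = ((2*I*√2)*(-5))*1 = -10*I*√2*1 = -10*I*√2)
u(-23)*n = -10*I*√2*24 = -240*I*√2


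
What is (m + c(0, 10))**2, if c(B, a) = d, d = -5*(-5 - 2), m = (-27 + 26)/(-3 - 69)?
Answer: 6355441/5184 ≈ 1226.0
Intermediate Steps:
m = 1/72 (m = -1/(-72) = -1*(-1/72) = 1/72 ≈ 0.013889)
d = 35 (d = -5*(-7) = 35)
c(B, a) = 35
(m + c(0, 10))**2 = (1/72 + 35)**2 = (2521/72)**2 = 6355441/5184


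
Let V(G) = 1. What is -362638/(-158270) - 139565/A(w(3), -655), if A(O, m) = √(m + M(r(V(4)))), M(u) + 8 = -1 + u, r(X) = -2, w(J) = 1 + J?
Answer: 181319/79135 + 139565*I*√74/222 ≈ 2.2913 + 5408.0*I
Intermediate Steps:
M(u) = -9 + u (M(u) = -8 + (-1 + u) = -9 + u)
A(O, m) = √(-11 + m) (A(O, m) = √(m + (-9 - 2)) = √(m - 11) = √(-11 + m))
-362638/(-158270) - 139565/A(w(3), -655) = -362638/(-158270) - 139565/√(-11 - 655) = -362638*(-1/158270) - 139565*(-I*√74/222) = 181319/79135 - 139565*(-I*√74/222) = 181319/79135 - (-139565)*I*√74/222 = 181319/79135 + 139565*I*√74/222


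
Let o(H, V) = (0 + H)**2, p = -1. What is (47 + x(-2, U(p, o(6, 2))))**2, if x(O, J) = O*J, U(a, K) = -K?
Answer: 14161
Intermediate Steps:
o(H, V) = H**2
x(O, J) = J*O
(47 + x(-2, U(p, o(6, 2))))**2 = (47 - 1*6**2*(-2))**2 = (47 - 1*36*(-2))**2 = (47 - 36*(-2))**2 = (47 + 72)**2 = 119**2 = 14161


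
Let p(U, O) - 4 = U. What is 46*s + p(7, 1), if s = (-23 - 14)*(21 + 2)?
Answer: -39135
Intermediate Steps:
p(U, O) = 4 + U
s = -851 (s = -37*23 = -851)
46*s + p(7, 1) = 46*(-851) + (4 + 7) = -39146 + 11 = -39135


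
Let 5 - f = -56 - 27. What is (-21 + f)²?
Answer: 4489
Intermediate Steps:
f = 88 (f = 5 - (-56 - 27) = 5 - 1*(-83) = 5 + 83 = 88)
(-21 + f)² = (-21 + 88)² = 67² = 4489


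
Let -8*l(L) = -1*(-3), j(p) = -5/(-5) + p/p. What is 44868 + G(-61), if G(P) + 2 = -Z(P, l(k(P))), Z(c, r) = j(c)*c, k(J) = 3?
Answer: 44988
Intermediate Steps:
j(p) = 2 (j(p) = -5*(-1/5) + 1 = 1 + 1 = 2)
l(L) = -3/8 (l(L) = -(-1)*(-3)/8 = -1/8*3 = -3/8)
Z(c, r) = 2*c
G(P) = -2 - 2*P
44868 + G(-61) = 44868 + (-2 - 2*(-61)) = 44868 + (-2 + 122) = 44868 + 120 = 44988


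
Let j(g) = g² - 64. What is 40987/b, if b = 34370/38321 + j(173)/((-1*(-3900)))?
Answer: 408372335020/85233311 ≈ 4791.2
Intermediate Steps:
j(g) = -64 + g²
b = 85233311/9963460 (b = 34370/38321 + (-64 + 173²)/((-1*(-3900))) = 34370*(1/38321) + (-64 + 29929)/3900 = 34370/38321 + 29865*(1/3900) = 34370/38321 + 1991/260 = 85233311/9963460 ≈ 8.5546)
40987/b = 40987/(85233311/9963460) = 40987*(9963460/85233311) = 408372335020/85233311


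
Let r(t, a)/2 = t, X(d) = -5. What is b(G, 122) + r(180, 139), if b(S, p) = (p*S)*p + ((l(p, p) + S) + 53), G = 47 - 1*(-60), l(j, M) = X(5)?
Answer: 1593103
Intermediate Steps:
r(t, a) = 2*t
l(j, M) = -5
G = 107 (G = 47 + 60 = 107)
b(S, p) = 48 + S + S*p**2 (b(S, p) = (p*S)*p + ((-5 + S) + 53) = (S*p)*p + (48 + S) = S*p**2 + (48 + S) = 48 + S + S*p**2)
b(G, 122) + r(180, 139) = (48 + 107 + 107*122**2) + 2*180 = (48 + 107 + 107*14884) + 360 = (48 + 107 + 1592588) + 360 = 1592743 + 360 = 1593103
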